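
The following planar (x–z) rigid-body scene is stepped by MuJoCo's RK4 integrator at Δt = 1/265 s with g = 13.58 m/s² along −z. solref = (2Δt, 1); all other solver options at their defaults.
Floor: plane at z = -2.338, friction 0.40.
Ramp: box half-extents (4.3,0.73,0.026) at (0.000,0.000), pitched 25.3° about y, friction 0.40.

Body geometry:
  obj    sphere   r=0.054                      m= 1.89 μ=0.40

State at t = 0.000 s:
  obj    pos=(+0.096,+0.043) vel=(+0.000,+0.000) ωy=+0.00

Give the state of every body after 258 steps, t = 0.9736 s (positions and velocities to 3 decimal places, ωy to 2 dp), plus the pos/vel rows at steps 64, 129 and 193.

State at t = 0.9736 s:
  obj    pos=(+1.872,-0.797) vel=(+3.649,-1.725) ωy=+74.73

Key-timestep trajectory:
   step    t(s)  obj.x    obj.z    obj.vx   obj.vz 
     64  0.2415   +0.205  -0.009  +0.905  -0.428
    129  0.4868   +0.540  -0.167  +1.824  -0.862
    193  0.7283   +1.090  -0.427  +2.730  -1.290


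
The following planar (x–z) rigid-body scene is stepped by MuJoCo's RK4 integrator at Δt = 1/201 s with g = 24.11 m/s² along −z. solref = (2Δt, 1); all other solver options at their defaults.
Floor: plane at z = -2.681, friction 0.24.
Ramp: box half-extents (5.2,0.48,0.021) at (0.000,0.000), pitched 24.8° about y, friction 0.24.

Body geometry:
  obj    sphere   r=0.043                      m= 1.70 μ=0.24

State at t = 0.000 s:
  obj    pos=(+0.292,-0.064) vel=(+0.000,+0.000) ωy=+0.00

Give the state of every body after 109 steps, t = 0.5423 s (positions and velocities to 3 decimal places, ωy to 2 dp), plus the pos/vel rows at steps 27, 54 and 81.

State at t = 0.5423 s:
  obj    pos=(+1.256,-0.510) vel=(+3.556,-1.643) ωy=+91.06

Key-timestep trajectory:
   step    t(s)  obj.x    obj.z    obj.vx   obj.vz 
     27  0.1343   +0.351  -0.092  +0.881  -0.407
     54  0.2687   +0.529  -0.174  +1.762  -0.814
     81  0.4030   +0.824  -0.310  +2.643  -1.221


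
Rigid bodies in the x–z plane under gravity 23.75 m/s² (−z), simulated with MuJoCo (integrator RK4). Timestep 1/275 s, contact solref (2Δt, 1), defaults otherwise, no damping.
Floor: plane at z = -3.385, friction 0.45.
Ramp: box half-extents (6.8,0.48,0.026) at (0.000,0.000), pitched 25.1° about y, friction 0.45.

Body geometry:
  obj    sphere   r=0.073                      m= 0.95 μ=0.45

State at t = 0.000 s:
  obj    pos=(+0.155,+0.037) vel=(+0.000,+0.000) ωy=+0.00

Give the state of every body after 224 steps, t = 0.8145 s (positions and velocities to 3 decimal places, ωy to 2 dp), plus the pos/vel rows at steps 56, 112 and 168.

State at t = 0.8145 s:
  obj    pos=(+2.317,-0.976) vel=(+5.308,-2.486) ωy=+80.29

Key-timestep trajectory:
   step    t(s)  obj.x    obj.z    obj.vx   obj.vz 
     56  0.2036   +0.290  -0.027  +1.327  -0.622
    112  0.4073   +0.695  -0.216  +2.654  -1.243
    168  0.6109   +1.371  -0.533  +3.981  -1.865


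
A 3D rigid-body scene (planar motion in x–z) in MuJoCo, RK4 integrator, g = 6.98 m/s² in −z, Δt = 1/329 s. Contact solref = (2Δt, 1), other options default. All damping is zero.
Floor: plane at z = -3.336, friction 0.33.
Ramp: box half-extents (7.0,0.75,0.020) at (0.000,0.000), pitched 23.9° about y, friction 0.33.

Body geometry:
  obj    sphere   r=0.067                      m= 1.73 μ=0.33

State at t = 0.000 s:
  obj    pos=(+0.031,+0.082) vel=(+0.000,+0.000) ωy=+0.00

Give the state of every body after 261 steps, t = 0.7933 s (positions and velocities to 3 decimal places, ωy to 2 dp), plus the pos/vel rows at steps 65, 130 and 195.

State at t = 0.7933 s:
  obj    pos=(+0.612,-0.176) vel=(+1.465,-0.649) ωy=+23.91

Key-timestep trajectory:
   step    t(s)  obj.x    obj.z    obj.vx   obj.vz 
     65  0.1976   +0.067  +0.066  +0.365  -0.162
    130  0.3951   +0.175  +0.018  +0.730  -0.323
    195  0.5927   +0.355  -0.062  +1.095  -0.485


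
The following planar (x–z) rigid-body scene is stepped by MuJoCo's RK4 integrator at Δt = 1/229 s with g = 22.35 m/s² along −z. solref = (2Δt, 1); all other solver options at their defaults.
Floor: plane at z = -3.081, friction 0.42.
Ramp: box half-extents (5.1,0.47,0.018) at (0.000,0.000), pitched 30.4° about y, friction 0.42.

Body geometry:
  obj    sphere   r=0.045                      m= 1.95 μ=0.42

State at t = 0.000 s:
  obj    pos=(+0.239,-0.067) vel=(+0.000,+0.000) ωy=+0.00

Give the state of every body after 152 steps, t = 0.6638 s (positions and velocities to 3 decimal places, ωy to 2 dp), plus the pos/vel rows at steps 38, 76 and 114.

State at t = 0.6638 s:
  obj    pos=(+1.774,-0.968) vel=(+4.625,-2.713) ωy=+119.14

Key-timestep trajectory:
   step    t(s)  obj.x    obj.z    obj.vx   obj.vz 
     38  0.1659   +0.335  -0.123  +1.156  -0.678
     76  0.3319   +0.623  -0.292  +2.313  -1.357
    114  0.4978   +1.102  -0.574  +3.469  -2.035


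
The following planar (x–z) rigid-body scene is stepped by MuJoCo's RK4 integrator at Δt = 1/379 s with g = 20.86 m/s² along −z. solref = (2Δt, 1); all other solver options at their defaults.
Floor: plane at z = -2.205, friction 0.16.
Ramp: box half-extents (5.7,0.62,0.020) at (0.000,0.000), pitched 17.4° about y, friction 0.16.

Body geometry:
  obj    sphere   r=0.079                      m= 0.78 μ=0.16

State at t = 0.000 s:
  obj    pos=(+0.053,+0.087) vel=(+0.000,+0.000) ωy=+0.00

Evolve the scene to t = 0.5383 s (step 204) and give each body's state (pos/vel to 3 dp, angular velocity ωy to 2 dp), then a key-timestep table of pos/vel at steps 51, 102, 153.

State at t = 0.5383 s:
  obj    pos=(+0.669,-0.106) vel=(+2.289,-0.717) ωy=+30.35

Key-timestep trajectory:
   step    t(s)  obj.x    obj.z    obj.vx   obj.vz 
     51  0.1346   +0.092  +0.075  +0.572  -0.179
    102  0.2691   +0.207  +0.039  +1.144  -0.359
    153  0.4037   +0.400  -0.021  +1.717  -0.538


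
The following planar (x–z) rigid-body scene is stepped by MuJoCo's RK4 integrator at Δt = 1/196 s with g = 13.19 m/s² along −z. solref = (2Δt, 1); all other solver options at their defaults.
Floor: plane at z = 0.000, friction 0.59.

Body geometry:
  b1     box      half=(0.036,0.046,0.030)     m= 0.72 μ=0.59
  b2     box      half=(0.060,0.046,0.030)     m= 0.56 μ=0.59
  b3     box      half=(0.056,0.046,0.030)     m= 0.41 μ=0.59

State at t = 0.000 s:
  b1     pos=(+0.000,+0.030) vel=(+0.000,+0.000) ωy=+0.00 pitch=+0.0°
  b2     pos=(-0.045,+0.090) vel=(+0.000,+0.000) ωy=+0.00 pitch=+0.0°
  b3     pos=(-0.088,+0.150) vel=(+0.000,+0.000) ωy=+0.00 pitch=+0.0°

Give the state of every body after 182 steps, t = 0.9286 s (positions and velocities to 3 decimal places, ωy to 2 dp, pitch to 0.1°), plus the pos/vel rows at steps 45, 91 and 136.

State at t = 0.9286 s:
  b1     pos=(+0.000,+0.030) vel=(+0.000,+0.000) ωy=+0.00 pitch=+0.0°
  b2     pos=(-0.105,+0.060) vel=(-0.003,+0.003) ωy=-0.05 pitch=-90.0°
  b3     pos=(-0.189,+0.056) vel=(+0.000,+0.000) ωy=+0.00 pitch=-90.0°

Key-timestep trajectory:
   step    t(s)  b1.x    b1.z    b1.vx   b1.vz   b2.x    b2.z    b2.vx   b2.vz   b3.x    b3.z    b3.vx   b3.vz 
     45  0.2296   +0.000  +0.030  +0.000  +0.000   -0.087  +0.066  -0.345  -0.085   -0.169  +0.062  -0.360  -0.032
     91  0.4643   +0.000  +0.030  +0.000  +0.000   -0.124  +0.066  +0.058  -0.009   -0.206  +0.062  +0.090  -0.019
    136  0.6939   +0.000  +0.030  +0.000  +0.000   -0.101  +0.062  -0.156  -0.065   -0.191  +0.057  -0.055  +0.054


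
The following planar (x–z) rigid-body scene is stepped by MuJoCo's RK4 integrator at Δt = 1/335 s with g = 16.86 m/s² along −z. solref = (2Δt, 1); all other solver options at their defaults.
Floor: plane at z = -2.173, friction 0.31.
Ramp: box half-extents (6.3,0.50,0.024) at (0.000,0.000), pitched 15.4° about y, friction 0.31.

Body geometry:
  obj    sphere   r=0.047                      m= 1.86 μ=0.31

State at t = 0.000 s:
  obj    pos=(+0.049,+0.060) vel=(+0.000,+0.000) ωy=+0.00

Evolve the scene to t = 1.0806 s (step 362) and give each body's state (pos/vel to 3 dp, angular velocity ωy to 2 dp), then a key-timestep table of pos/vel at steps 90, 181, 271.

State at t = 1.0806 s:
  obj    pos=(+1.849,-0.436) vel=(+3.332,-0.918) ωy=+73.52

Key-timestep trajectory:
   step    t(s)  obj.x    obj.z    obj.vx   obj.vz 
     90  0.2687   +0.160  +0.029  +0.828  -0.228
    181  0.5403   +0.499  -0.064  +1.666  -0.459
    271  0.8090   +1.058  -0.218  +2.494  -0.687


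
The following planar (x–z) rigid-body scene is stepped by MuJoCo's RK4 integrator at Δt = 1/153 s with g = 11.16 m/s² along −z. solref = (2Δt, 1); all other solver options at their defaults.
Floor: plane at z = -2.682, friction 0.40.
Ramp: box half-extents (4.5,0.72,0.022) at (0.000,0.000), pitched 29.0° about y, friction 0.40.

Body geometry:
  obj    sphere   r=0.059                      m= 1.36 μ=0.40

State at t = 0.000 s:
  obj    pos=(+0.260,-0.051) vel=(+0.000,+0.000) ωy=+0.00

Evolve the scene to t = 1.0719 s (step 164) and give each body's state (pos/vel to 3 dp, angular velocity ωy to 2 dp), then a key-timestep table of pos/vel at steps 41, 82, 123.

State at t = 1.0719 s:
  obj    pos=(+2.202,-1.128) vel=(+3.623,-2.008) ωy=+70.20

Key-timestep trajectory:
   step    t(s)  obj.x    obj.z    obj.vx   obj.vz 
     41  0.2680   +0.381  -0.119  +0.906  -0.502
     82  0.5359   +0.745  -0.321  +1.812  -1.004
    123  0.8039   +1.352  -0.657  +2.717  -1.506


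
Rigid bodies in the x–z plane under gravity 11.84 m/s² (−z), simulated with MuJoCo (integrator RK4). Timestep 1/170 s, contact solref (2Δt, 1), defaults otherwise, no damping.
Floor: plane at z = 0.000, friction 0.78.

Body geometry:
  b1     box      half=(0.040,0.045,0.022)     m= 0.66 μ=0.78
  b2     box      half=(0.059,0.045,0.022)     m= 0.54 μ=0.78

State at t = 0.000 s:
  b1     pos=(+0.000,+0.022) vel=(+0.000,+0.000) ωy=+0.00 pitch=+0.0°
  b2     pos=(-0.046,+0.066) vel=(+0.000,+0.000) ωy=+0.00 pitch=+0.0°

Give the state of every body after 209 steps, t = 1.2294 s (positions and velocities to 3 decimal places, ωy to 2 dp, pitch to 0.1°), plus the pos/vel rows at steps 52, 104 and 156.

State at t = 1.2294 s:
  b1     pos=(+0.001,+0.022) vel=(+0.001,+0.000) ωy=+0.00 pitch=+0.0°
  b2     pos=(-0.058,+0.056) vel=(+0.000,-0.001) ωy=+0.02 pitch=-43.2°

Key-timestep trajectory:
   step    t(s)  b1.x    b1.z    b1.vx   b1.vz   b2.x    b2.z    b2.vx   b2.vz 
     52  0.3059   +0.000  +0.022  +0.003  -0.001   -0.057  +0.056  +0.059  +0.012
    104  0.6118   +0.000  +0.022  +0.001  +0.000   -0.058  +0.057  +0.000  -0.001
    156  0.9176   +0.000  +0.022  +0.001  +0.000   -0.058  +0.057  +0.000  -0.001


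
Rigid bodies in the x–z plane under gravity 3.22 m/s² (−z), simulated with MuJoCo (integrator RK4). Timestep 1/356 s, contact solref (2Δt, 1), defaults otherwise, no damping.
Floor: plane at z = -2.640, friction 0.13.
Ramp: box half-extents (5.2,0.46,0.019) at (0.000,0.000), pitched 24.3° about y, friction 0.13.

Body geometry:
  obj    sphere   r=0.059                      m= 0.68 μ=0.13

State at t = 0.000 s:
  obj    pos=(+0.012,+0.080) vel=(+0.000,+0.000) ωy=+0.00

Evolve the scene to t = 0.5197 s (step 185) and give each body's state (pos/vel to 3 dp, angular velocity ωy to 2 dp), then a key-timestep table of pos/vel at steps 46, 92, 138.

State at t = 0.5197 s:
  obj    pos=(+0.129,+0.027) vel=(+0.448,-0.202) ωy=+8.33

Key-timestep trajectory:
   step    t(s)  obj.x    obj.z    obj.vx   obj.vz 
     46  0.1292   +0.019  +0.077  +0.112  -0.051
     92  0.2584   +0.041  +0.067  +0.222  -0.104
    138  0.3876   +0.077  +0.051  +0.335  -0.151


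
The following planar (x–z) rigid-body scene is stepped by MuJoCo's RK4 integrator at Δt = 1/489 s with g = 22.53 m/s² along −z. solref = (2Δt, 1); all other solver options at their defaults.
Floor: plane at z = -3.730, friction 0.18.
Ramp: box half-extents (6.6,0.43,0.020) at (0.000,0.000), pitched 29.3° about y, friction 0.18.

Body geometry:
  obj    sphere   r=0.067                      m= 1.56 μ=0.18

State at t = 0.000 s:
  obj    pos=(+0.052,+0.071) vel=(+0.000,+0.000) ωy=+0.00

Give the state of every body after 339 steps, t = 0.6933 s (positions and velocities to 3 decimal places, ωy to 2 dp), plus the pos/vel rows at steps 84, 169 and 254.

State at t = 0.6933 s:
  obj    pos=(+1.702,-0.856) vel=(+4.762,-2.672) ωy=+81.47

Key-timestep trajectory:
   step    t(s)  obj.x    obj.z    obj.vx   obj.vz 
     84  0.1718   +0.153  +0.014  +1.180  -0.662
    169  0.3456   +0.462  -0.160  +2.374  -1.332
    254  0.5194   +0.979  -0.449  +3.568  -2.002


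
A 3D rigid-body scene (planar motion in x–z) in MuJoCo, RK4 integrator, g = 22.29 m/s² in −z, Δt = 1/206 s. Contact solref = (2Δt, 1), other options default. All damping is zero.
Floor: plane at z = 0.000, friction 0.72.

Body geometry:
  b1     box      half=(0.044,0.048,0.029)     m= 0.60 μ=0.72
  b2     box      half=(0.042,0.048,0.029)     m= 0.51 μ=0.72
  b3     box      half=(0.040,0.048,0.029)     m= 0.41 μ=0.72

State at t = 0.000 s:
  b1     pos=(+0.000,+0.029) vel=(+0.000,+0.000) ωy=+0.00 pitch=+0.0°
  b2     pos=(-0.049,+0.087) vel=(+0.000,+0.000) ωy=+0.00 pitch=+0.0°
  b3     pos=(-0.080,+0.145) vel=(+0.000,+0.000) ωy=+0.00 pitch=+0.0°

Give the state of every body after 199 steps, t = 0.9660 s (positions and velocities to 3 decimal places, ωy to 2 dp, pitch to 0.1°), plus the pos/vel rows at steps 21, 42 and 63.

State at t = 0.9660 s:
  b1     pos=(+0.000,+0.029) vel=(+0.000,+0.000) ωy=+0.00 pitch=+0.0°
  b2     pos=(-0.085,+0.042) vel=(+0.000,+0.000) ωy=+0.00 pitch=-90.0°
  b3     pos=(-0.245,+0.029) vel=(+0.000,+0.000) ωy=+0.00 pitch=+180.0°

Key-timestep trajectory:
   step    t(s)  b1.x    b1.z    b1.vx   b1.vz   b2.x    b2.z    b2.vx   b2.vz   b3.x    b3.z    b3.vx   b3.vz 
     21  0.1019   +0.000  +0.029  +0.001  +0.000   -0.062  +0.081  -0.275  -0.201   -0.117  +0.117  -0.707  -0.820
     42  0.2039   +0.000  +0.029  +0.000  +0.000   -0.092  +0.045  -0.069  +0.086   -0.190  +0.047  -0.459  +0.228
     63  0.3058   +0.000  +0.029  +0.000  +0.000   -0.084  +0.042  -0.134  -0.066   -0.240  +0.034  -0.609  -0.581


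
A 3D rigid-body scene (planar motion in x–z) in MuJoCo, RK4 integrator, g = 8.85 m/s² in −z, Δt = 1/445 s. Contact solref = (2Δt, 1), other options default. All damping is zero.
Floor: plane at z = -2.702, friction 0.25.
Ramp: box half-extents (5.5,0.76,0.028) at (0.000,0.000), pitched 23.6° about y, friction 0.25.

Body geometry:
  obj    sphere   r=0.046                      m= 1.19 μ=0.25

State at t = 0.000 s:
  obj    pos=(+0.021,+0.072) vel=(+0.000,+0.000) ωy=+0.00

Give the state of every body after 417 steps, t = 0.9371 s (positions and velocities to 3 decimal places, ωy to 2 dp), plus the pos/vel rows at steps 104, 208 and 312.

State at t = 0.9371 s:
  obj    pos=(+1.039,-0.373) vel=(+2.173,-0.949) ωy=+51.55

Key-timestep trajectory:
   step    t(s)  obj.x    obj.z    obj.vx   obj.vz 
    104  0.2337   +0.084  +0.044  +0.542  -0.237
    208  0.4674   +0.274  -0.039  +1.084  -0.474
    312  0.7011   +0.591  -0.177  +1.626  -0.710


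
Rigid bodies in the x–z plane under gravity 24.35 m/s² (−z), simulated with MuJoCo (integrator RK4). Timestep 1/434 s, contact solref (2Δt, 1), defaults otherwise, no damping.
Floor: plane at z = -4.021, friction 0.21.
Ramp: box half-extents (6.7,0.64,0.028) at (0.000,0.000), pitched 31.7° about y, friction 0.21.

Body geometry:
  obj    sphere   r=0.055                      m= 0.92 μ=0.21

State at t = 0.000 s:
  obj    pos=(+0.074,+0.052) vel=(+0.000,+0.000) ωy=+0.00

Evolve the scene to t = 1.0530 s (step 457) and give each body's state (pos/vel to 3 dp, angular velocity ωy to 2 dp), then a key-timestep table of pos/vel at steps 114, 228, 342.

State at t = 1.0530 s:
  obj    pos=(+4.385,-2.611) vel=(+8.188,-5.057) ωy=+174.96

Key-timestep trajectory:
   step    t(s)  obj.x    obj.z    obj.vx   obj.vz 
    114  0.2627   +0.342  -0.114  +2.043  -1.262
    228  0.5253   +1.147  -0.611  +4.085  -2.523
    342  0.7880   +2.489  -1.439  +6.128  -3.785


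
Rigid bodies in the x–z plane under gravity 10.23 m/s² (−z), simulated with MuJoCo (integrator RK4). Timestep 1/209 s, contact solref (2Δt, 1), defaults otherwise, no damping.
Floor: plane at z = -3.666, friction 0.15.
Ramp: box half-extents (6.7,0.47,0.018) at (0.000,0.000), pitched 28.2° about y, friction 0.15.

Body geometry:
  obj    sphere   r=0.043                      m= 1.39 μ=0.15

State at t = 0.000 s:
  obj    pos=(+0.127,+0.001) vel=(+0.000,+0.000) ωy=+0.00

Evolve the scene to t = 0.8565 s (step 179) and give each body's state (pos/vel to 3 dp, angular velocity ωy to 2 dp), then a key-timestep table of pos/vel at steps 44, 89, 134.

State at t = 0.8565 s:
  obj    pos=(+1.253,-0.603) vel=(+2.626,-1.416) ωy=+67.21

Key-timestep trajectory:
   step    t(s)  obj.x    obj.z    obj.vx   obj.vz 
     44  0.2105   +0.195  -0.035  +0.643  -0.356
     89  0.4258   +0.405  -0.148  +1.302  -0.715
    134  0.6411   +0.758  -0.337  +1.971  -1.048


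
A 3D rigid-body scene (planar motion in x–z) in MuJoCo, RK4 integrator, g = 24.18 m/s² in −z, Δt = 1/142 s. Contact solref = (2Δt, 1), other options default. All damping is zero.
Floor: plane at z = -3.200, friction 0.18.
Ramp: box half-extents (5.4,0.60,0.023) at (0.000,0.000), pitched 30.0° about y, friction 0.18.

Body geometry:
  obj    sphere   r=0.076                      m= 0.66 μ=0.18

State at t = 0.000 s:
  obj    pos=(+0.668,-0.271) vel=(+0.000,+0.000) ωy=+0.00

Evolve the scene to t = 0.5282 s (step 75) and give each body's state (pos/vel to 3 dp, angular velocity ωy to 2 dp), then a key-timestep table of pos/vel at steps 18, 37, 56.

State at t = 0.5282 s:
  obj    pos=(+1.712,-0.874) vel=(+3.951,-2.281) ωy=+59.96

Key-timestep trajectory:
   step    t(s)  obj.x    obj.z    obj.vx   obj.vz 
     18  0.1268   +0.728  -0.306  +0.949  -0.548
     37  0.2606   +0.922  -0.418  +1.950  -1.126
     56  0.3944   +1.250  -0.607  +2.950  -1.703


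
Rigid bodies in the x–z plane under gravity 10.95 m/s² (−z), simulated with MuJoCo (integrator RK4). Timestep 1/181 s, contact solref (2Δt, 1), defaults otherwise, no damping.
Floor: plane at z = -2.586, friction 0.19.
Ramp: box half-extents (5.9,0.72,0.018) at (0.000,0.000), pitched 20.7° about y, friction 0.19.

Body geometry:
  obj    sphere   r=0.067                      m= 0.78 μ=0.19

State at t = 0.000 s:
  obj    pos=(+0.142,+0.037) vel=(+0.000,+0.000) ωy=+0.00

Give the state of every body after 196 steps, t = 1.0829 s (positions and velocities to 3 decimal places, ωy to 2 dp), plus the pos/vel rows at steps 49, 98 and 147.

State at t = 1.0829 s:
  obj    pos=(+1.659,-0.536) vel=(+2.801,-1.058) ωy=+44.67

Key-timestep trajectory:
   step    t(s)  obj.x    obj.z    obj.vx   obj.vz 
     49  0.2707   +0.237  +0.001  +0.700  -0.265
     98  0.5414   +0.521  -0.106  +1.400  -0.529
    147  0.8122   +0.995  -0.285  +2.101  -0.794


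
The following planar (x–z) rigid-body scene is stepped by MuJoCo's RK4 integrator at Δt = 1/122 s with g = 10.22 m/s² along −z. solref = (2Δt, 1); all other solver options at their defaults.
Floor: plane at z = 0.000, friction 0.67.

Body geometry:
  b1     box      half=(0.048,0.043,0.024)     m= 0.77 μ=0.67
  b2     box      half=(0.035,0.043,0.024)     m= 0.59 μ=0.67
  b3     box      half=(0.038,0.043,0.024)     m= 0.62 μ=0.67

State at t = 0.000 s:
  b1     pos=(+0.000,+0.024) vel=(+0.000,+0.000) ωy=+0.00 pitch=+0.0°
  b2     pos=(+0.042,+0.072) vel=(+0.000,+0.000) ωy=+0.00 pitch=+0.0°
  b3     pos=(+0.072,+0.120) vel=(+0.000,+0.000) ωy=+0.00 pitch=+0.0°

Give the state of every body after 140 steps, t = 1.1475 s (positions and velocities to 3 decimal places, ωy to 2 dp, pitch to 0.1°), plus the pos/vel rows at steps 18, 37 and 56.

State at t = 1.1475 s:
  b1     pos=(+0.000,+0.024) vel=(+0.000,+0.000) ωy=+0.00 pitch=+0.0°
  b2     pos=(+0.077,+0.035) vel=(+0.000,+0.000) ωy=+0.00 pitch=+90.0°
  b3     pos=(+0.217,+0.024) vel=(+0.000,+0.000) ωy=+0.00 pitch=+180.0°

Key-timestep trajectory:
   step    t(s)  b1.x    b1.z    b1.vx   b1.vz   b2.x    b2.z    b2.vx   b2.vz   b3.x    b3.z    b3.vx   b3.vz 
     18  0.1475   +0.000  +0.024  -0.001  +0.000   +0.050  +0.073  +0.143  -0.009   +0.095  +0.107  +0.337  -0.256
     37  0.3033   +0.000  +0.024  +0.000  +0.000   +0.080  +0.030  -0.063  +0.095   +0.161  +0.040  +0.316  +0.210
     56  0.4590   +0.000  +0.024  +0.000  +0.000   +0.077  +0.035  +0.000  +0.000   +0.211  +0.029  +0.403  -0.409


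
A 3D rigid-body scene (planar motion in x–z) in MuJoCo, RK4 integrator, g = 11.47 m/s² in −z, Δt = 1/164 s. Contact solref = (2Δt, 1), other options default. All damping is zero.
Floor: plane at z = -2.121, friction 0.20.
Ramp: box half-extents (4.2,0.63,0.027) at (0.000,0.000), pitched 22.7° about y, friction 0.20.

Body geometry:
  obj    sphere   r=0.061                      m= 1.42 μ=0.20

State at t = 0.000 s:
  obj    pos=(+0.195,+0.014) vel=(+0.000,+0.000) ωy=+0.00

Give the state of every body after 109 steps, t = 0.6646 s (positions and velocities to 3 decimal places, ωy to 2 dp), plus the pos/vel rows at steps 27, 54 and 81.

State at t = 0.6646 s:
  obj    pos=(+0.839,-0.256) vel=(+1.939,-0.811) ωy=+34.43

Key-timestep trajectory:
   step    t(s)  obj.x    obj.z    obj.vx   obj.vz 
     27  0.1646   +0.235  -0.003  +0.480  -0.201
     54  0.3293   +0.353  -0.052  +0.961  -0.402
     81  0.4939   +0.551  -0.135  +1.441  -0.603


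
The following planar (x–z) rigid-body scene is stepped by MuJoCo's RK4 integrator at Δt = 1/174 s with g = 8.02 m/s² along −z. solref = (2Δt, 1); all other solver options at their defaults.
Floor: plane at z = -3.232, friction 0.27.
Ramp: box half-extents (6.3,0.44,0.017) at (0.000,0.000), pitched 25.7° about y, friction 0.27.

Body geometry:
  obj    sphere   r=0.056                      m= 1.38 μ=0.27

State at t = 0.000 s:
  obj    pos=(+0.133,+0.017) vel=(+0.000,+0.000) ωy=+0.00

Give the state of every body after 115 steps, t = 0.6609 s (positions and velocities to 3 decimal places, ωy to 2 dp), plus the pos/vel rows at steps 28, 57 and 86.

State at t = 0.6609 s:
  obj    pos=(+0.622,-0.218) vel=(+1.480,-0.712) ωy=+29.31

Key-timestep trajectory:
   step    t(s)  obj.x    obj.z    obj.vx   obj.vz 
     28  0.1609   +0.162  +0.003  +0.360  -0.173
     57  0.3276   +0.253  -0.041  +0.733  -0.353
     86  0.4943   +0.406  -0.115  +1.107  -0.533


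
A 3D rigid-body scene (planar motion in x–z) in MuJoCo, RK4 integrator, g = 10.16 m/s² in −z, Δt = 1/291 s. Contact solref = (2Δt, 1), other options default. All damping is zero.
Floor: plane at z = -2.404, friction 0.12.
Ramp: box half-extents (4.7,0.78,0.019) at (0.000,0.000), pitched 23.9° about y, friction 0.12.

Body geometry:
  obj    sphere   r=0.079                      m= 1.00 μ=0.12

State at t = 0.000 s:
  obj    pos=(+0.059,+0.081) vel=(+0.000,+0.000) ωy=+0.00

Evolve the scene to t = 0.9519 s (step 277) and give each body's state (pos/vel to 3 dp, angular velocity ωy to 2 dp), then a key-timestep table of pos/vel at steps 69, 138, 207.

State at t = 0.9519 s:
  obj    pos=(+1.302,-0.470) vel=(+2.614,-1.153) ωy=+33.59

Key-timestep trajectory:
   step    t(s)  obj.x    obj.z    obj.vx   obj.vz 
     69  0.2371   +0.136  +0.047  +0.651  -0.287
    138  0.4742   +0.368  -0.056  +1.301  -0.579
    207  0.7113   +0.753  -0.227  +1.949  -0.877


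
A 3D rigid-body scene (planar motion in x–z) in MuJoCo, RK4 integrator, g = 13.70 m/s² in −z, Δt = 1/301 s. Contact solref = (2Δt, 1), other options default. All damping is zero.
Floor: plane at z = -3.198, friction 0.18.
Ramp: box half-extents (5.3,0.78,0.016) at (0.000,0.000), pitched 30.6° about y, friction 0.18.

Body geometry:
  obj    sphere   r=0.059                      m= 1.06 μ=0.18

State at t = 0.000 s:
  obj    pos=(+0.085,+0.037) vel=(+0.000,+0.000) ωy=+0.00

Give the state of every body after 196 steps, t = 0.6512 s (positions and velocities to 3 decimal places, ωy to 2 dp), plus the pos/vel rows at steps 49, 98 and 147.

State at t = 0.6512 s:
  obj    pos=(+0.994,-0.501) vel=(+2.792,-1.651) ωy=+54.96

Key-timestep trajectory:
   step    t(s)  obj.x    obj.z    obj.vx   obj.vz 
     49  0.1628   +0.142  +0.003  +0.698  -0.413
     98  0.3256   +0.312  -0.098  +1.396  -0.826
    147  0.4884   +0.596  -0.266  +2.094  -1.239


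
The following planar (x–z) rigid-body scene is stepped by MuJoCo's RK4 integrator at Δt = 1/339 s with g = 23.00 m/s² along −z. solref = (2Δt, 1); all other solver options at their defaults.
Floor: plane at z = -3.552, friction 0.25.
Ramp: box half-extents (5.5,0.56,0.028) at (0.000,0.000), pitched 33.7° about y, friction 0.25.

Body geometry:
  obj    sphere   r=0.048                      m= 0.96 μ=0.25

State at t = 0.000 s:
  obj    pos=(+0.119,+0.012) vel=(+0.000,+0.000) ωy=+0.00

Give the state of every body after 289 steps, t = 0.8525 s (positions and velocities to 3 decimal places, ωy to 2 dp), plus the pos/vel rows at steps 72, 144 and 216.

State at t = 0.8525 s:
  obj    pos=(+2.875,-1.826) vel=(+6.465,-4.312) ωy=+161.86

Key-timestep trajectory:
   step    t(s)  obj.x    obj.z    obj.vx   obj.vz 
     72  0.2124   +0.290  -0.102  +1.611  -1.074
    144  0.4248   +0.803  -0.444  +3.222  -2.149
    216  0.6372   +1.659  -1.015  +4.832  -3.223


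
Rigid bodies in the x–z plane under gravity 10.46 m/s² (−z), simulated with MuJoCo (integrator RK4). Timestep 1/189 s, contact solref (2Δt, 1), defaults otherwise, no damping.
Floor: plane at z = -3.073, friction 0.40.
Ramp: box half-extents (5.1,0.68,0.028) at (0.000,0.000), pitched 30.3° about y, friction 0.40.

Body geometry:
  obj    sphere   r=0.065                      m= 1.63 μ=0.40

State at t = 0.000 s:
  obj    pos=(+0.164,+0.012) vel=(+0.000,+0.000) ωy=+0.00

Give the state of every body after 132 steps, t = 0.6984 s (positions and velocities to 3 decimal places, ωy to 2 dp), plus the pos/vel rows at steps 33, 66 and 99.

State at t = 0.6984 s:
  obj    pos=(+0.958,-0.452) vel=(+2.273,-1.328) ωy=+40.49

Key-timestep trajectory:
   step    t(s)  obj.x    obj.z    obj.vx   obj.vz 
     33  0.1746   +0.214  -0.017  +0.568  -0.332
     66  0.3492   +0.362  -0.104  +1.137  -0.664
     99  0.5238   +0.611  -0.249  +1.705  -0.996


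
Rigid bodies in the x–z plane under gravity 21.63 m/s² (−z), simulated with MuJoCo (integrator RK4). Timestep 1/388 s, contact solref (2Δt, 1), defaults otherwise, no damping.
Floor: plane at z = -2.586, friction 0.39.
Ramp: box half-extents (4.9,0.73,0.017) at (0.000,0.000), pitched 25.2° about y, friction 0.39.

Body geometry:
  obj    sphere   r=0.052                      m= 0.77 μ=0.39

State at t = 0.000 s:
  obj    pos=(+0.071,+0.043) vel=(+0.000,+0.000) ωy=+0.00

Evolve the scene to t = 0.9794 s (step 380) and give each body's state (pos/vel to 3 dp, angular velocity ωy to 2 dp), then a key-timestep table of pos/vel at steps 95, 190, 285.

State at t = 0.9794 s:
  obj    pos=(+2.926,-1.300) vel=(+5.829,-2.743) ωy=+123.89

Key-timestep trajectory:
   step    t(s)  obj.x    obj.z    obj.vx   obj.vz 
     95  0.2448   +0.249  -0.041  +1.458  -0.686
    190  0.4897   +0.785  -0.293  +2.915  -1.372
    285  0.7345   +1.677  -0.713  +4.372  -2.057


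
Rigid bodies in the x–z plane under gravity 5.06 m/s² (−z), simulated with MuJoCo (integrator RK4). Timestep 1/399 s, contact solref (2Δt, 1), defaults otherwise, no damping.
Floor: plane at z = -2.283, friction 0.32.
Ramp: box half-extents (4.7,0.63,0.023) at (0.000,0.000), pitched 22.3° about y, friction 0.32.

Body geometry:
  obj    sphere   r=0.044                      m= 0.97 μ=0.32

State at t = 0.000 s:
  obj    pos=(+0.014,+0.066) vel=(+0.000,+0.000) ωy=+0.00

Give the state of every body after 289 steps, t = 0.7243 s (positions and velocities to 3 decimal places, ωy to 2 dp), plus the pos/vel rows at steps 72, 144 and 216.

State at t = 0.7243 s:
  obj    pos=(+0.347,-0.070) vel=(+0.919,-0.377) ωy=+22.57

Key-timestep trajectory:
   step    t(s)  obj.x    obj.z    obj.vx   obj.vz 
     72  0.1805   +0.035  +0.058  +0.229  -0.094
    144  0.3609   +0.097  +0.033  +0.458  -0.188
    216  0.5414   +0.200  -0.010  +0.687  -0.282


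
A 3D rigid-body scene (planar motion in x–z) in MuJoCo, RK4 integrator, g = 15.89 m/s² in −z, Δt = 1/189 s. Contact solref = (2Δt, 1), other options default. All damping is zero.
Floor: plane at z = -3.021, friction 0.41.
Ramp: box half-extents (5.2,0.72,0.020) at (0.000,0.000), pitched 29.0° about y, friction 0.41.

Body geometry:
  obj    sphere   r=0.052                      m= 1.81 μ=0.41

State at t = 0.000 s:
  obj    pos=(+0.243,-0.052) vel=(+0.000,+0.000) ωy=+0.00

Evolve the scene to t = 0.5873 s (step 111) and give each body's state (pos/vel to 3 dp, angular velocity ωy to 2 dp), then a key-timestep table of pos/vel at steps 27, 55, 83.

State at t = 0.5873 s:
  obj    pos=(+1.073,-0.512) vel=(+2.826,-1.567) ωy=+62.13

Key-timestep trajectory:
   step    t(s)  obj.x    obj.z    obj.vx   obj.vz 
     27  0.1429   +0.292  -0.080  +0.688  -0.381
     55  0.2910   +0.447  -0.165  +1.401  -0.776
     83  0.4392   +0.707  -0.310  +2.114  -1.172


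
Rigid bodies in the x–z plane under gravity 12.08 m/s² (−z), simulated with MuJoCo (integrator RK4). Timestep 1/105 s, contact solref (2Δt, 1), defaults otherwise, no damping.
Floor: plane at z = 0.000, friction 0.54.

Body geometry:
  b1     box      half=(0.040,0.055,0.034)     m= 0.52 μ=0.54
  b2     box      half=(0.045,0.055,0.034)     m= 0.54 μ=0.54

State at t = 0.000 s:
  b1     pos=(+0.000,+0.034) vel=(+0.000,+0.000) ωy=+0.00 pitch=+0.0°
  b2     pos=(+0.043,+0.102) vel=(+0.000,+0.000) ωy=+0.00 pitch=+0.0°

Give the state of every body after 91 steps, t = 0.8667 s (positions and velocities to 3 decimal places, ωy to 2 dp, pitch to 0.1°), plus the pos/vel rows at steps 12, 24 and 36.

State at t = 0.8667 s:
  b1     pos=(+0.000,+0.034) vel=(+0.000,+0.000) ωy=+0.00 pitch=+0.0°
  b2     pos=(+0.087,+0.045) vel=(+0.000,+0.000) ωy=+0.00 pitch=+90.0°

Key-timestep trajectory:
   step    t(s)  b1.x    b1.z    b1.vx   b1.vz   b2.x    b2.z    b2.vx   b2.vz 
     12  0.1143   +0.000  +0.034  +0.000  +0.001   +0.047  +0.101  +0.089  -0.017
     24  0.2286   +0.000  +0.034  +0.000  +0.000   +0.069  +0.087  +0.274  -0.399
     36  0.3429   +0.000  +0.034  +0.000  +0.000   +0.088  +0.043  -0.041  +0.079


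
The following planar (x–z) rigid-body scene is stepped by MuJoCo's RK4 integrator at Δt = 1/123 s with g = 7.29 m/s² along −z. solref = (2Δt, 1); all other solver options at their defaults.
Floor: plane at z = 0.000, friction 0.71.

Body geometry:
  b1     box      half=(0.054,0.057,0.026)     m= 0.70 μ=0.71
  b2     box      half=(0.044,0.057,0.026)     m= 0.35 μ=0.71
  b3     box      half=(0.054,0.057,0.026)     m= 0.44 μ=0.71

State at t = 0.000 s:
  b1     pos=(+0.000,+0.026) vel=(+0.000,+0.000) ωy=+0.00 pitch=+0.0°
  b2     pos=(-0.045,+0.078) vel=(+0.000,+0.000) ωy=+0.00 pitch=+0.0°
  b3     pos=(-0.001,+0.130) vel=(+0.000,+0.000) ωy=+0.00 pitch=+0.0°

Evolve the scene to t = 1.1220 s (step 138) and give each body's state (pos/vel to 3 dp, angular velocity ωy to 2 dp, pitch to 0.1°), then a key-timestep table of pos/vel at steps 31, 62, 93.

State at t = 1.1220 s:
  b1     pos=(+0.000,+0.026) vel=(+0.000,+0.000) ωy=+0.00 pitch=+0.0°
  b2     pos=(-0.045,+0.078) vel=(+0.000,+0.000) ωy=+0.00 pitch=-0.1°
  b3     pos=(+0.127,+0.026) vel=(+0.000,+0.000) ωy=+0.00 pitch=+180.0°

Key-timestep trajectory:
   step    t(s)  b1.x    b1.z    b1.vx   b1.vz   b2.x    b2.z    b2.vx   b2.vz   b3.x    b3.z    b3.vx   b3.vz 
     31  0.2520   +0.000  +0.026  +0.000  +0.000   -0.045  +0.078  -0.001  +0.000   +0.000  +0.130  +0.014  +0.000
     62  0.5041   +0.000  +0.026  +0.000  +0.000   -0.045  +0.078  +0.000  +0.000   +0.016  +0.124  +0.144  -0.107
     93  0.7561   +0.000  +0.026  +0.000  +0.000   -0.045  +0.078  +0.000  +0.000   +0.084  +0.097  +0.363  -0.255


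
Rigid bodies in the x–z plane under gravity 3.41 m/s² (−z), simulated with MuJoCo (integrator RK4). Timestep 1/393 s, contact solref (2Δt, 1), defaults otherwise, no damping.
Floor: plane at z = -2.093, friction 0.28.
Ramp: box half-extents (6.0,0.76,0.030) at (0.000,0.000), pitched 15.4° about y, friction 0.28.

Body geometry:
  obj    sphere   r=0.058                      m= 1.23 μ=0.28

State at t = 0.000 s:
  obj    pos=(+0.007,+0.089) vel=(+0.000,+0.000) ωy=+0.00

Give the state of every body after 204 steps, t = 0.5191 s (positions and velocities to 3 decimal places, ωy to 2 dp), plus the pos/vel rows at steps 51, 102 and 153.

State at t = 0.5191 s:
  obj    pos=(+0.091,+0.066) vel=(+0.324,-0.089) ωy=+5.79

Key-timestep trajectory:
   step    t(s)  obj.x    obj.z    obj.vx   obj.vz 
     51  0.1298   +0.012  +0.088  +0.081  -0.022
    102  0.2595   +0.028  +0.084  +0.162  -0.045
    153  0.3893   +0.054  +0.076  +0.243  -0.067


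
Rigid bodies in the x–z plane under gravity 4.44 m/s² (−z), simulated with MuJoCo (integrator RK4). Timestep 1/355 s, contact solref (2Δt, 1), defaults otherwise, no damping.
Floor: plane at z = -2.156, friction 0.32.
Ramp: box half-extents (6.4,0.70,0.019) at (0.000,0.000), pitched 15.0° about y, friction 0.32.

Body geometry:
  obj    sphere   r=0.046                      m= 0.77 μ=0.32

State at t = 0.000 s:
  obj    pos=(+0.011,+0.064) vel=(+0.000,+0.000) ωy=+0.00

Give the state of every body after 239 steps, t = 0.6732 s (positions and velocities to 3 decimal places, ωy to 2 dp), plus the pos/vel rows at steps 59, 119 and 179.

State at t = 0.6732 s:
  obj    pos=(+0.191,+0.016) vel=(+0.534,-0.143) ωy=+12.01

Key-timestep trajectory:
   step    t(s)  obj.x    obj.z    obj.vx   obj.vz 
     59  0.1662   +0.022  +0.061  +0.132  -0.035
    119  0.3352   +0.056  +0.052  +0.266  -0.071
    179  0.5042   +0.112  +0.037  +0.400  -0.107


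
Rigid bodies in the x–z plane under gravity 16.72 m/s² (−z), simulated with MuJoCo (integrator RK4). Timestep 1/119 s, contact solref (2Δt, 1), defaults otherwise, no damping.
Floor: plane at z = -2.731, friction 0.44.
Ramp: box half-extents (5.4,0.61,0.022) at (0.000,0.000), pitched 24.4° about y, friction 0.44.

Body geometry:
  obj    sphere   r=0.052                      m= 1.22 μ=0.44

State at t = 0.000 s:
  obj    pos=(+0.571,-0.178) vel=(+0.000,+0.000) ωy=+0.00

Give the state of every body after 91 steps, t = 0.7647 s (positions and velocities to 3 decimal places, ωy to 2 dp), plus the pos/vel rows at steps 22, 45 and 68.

State at t = 0.7647 s:
  obj    pos=(+1.885,-0.774) vel=(+3.435,-1.558) ωy=+72.54

Key-timestep trajectory:
   step    t(s)  obj.x    obj.z    obj.vx   obj.vz 
     22  0.1849   +0.648  -0.213  +0.831  -0.377
     45  0.3782   +0.892  -0.324  +1.699  -0.771
     68  0.5714   +1.305  -0.511  +2.567  -1.164


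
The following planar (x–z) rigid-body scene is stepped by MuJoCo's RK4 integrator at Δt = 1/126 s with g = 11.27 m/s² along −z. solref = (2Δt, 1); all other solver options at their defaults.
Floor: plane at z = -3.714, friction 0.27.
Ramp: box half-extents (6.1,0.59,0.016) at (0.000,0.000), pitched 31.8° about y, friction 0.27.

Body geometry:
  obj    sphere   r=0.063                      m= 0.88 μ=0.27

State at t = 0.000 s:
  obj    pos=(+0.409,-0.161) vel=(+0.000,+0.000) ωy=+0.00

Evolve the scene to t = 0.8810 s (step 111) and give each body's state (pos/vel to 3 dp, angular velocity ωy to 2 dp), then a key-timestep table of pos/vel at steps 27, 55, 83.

State at t = 0.8810 s:
  obj    pos=(+1.808,-1.028) vel=(+3.176,-1.969) ωy=+59.29

Key-timestep trajectory:
   step    t(s)  obj.x    obj.z    obj.vx   obj.vz 
     27  0.2143   +0.492  -0.212  +0.773  -0.479
     55  0.4365   +0.753  -0.374  +1.574  -0.976
     83  0.6587   +1.192  -0.646  +2.375  -1.473


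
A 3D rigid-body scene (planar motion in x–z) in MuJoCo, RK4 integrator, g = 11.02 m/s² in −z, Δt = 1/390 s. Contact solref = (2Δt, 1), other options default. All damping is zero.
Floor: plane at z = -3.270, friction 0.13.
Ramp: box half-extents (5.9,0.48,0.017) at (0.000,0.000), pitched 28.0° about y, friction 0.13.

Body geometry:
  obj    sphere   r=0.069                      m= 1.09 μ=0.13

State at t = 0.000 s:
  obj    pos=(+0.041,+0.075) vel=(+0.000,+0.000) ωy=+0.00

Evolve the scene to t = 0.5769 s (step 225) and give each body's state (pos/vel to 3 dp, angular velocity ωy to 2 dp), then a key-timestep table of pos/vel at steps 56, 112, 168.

State at t = 0.5769 s:
  obj    pos=(+0.618,-0.231) vel=(+2.002,-1.042) ωy=+26.38

Key-timestep trajectory:
   step    t(s)  obj.x    obj.z    obj.vx   obj.vz 
     56  0.1436   +0.077  +0.056  +0.497  -0.272
    112  0.2872   +0.185  -0.001  +0.997  -0.522
    168  0.4308   +0.363  -0.096  +1.489  -0.796


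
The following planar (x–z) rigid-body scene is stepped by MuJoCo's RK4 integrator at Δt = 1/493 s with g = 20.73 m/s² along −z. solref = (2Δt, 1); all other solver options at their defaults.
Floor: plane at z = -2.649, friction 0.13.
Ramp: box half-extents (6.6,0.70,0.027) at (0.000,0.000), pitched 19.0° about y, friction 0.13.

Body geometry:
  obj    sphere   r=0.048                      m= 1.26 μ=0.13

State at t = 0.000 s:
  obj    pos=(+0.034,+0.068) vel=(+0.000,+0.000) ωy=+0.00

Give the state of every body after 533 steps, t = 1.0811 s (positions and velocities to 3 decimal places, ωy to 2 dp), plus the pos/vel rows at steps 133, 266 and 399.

State at t = 1.0811 s:
  obj    pos=(+2.698,-0.850) vel=(+4.928,-1.697) ωy=+108.57

Key-timestep trajectory:
   step    t(s)  obj.x    obj.z    obj.vx   obj.vz 
    133  0.2698   +0.200  +0.011  +1.230  -0.423
    266  0.5396   +0.697  -0.161  +2.459  -0.847
    399  0.8093   +1.527  -0.446  +3.689  -1.270


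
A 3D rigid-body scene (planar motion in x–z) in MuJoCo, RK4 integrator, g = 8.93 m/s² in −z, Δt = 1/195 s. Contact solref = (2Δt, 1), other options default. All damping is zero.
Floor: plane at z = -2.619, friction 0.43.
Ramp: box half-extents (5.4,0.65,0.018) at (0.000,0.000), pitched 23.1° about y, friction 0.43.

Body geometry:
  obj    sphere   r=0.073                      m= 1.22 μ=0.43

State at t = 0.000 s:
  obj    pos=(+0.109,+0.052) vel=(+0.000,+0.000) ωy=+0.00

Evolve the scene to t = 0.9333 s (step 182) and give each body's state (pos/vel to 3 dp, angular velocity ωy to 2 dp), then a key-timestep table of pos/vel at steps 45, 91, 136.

State at t = 0.9333 s:
  obj    pos=(+1.112,-0.375) vel=(+2.148,-0.916) ωy=+31.99

Key-timestep trajectory:
   step    t(s)  obj.x    obj.z    obj.vx   obj.vz 
     45  0.2308   +0.170  +0.026  +0.531  -0.227
     91  0.4667   +0.360  -0.055  +1.074  -0.458
    136  0.6974   +0.669  -0.186  +1.605  -0.685


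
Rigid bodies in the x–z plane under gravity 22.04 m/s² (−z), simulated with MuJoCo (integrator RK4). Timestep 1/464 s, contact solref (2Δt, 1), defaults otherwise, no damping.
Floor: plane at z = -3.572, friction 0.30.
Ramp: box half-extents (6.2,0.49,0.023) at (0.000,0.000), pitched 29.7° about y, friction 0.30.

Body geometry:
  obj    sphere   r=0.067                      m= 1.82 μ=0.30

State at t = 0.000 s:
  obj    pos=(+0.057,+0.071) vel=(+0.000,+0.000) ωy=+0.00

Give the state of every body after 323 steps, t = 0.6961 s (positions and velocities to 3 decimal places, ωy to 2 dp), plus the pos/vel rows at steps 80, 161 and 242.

State at t = 0.6961 s:
  obj    pos=(+1.699,-0.865) vel=(+4.717,-2.690) ωy=+81.03

Key-timestep trajectory:
   step    t(s)  obj.x    obj.z    obj.vx   obj.vz 
     80  0.1724   +0.158  +0.014  +1.168  -0.666
    161  0.3470   +0.465  -0.162  +2.351  -1.341
    242  0.5216   +0.979  -0.455  +3.534  -2.016


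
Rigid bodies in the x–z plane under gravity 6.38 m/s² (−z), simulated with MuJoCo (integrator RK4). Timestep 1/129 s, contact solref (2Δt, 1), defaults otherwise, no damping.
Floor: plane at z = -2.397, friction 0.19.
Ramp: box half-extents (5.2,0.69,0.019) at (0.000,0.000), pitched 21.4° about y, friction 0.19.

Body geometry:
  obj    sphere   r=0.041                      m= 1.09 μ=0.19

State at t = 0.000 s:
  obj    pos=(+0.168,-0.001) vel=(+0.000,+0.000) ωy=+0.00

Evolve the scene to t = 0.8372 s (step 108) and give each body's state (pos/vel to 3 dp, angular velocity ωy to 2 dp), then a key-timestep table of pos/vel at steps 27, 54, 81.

State at t = 0.8372 s:
  obj    pos=(+0.711,-0.214) vel=(+1.296,-0.508) ωy=+33.94

Key-timestep trajectory:
   step    t(s)  obj.x    obj.z    obj.vx   obj.vz 
     27  0.2093   +0.202  -0.015  +0.324  -0.127
     54  0.4186   +0.304  -0.055  +0.648  -0.254
     81  0.6279   +0.473  -0.121  +0.972  -0.381
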